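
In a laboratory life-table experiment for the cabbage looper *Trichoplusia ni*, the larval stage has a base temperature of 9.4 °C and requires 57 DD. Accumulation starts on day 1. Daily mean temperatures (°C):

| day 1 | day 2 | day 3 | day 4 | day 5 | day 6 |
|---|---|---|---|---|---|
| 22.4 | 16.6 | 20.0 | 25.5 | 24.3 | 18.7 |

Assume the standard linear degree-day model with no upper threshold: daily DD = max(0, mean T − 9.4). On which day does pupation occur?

Daily DD above 9.4 °C: 13.0, 7.2, 10.6, 16.1, 14.9, 9.3.
Cumulative: 13.0, 20.2, 30.8, 46.9, 61.8, 71.1.
The total first reaches 57 DD on day 5.

day 5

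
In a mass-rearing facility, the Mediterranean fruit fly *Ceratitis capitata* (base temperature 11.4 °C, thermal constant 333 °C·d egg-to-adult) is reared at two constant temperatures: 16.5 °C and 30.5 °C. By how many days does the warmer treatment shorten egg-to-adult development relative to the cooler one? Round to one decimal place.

47.9 days

At 16.5 °C: 333 / (16.5 − 11.4) = 333 / 5.1 = 65.294 d.
At 30.5 °C: 333 / (30.5 − 11.4) = 333 / 19.1 = 17.435 d.
Difference = |65.294 − 17.435| = 47.860 ≈ 47.9 days.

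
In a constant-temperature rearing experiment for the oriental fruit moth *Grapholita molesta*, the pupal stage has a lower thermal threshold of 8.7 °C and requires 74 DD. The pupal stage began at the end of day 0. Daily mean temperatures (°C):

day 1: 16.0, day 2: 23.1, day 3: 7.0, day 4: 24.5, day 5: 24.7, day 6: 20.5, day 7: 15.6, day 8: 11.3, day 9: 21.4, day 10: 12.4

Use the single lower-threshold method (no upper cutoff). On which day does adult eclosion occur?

Daily DD above 8.7 °C: 7.3, 14.4, 0.0, 15.8, 16.0, 11.8, 6.9, 2.6, 12.7, 3.7.
Cumulative: 7.3, 21.7, 21.7, 37.5, 53.5, 65.3, 72.2, 74.8, 87.5, 91.2.
The total first reaches 74 DD on day 8.

day 8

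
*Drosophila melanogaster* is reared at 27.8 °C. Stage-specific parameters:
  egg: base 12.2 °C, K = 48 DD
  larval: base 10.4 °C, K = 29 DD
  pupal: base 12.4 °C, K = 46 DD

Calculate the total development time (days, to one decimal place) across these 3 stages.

egg: 48 / (27.8 − 12.2) = 48 / 15.6 = 3.077 d.
larval: 29 / (27.8 − 10.4) = 29 / 17.4 = 1.667 d.
pupal: 46 / (27.8 − 12.4) = 46 / 15.4 = 2.987 d.
Sum = 7.731 ≈ 7.7 days.

7.7 days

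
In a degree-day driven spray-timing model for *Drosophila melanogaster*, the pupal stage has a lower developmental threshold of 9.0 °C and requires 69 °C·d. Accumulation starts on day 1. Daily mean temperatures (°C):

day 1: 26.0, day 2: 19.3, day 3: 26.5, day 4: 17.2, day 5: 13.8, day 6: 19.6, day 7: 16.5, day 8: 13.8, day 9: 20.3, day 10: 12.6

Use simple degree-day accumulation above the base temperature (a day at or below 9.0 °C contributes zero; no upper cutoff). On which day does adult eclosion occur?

day 7

Daily DD above 9.0 °C: 17.0, 10.3, 17.5, 8.2, 4.8, 10.6, 7.5, 4.8, 11.3, 3.6.
Cumulative: 17.0, 27.3, 44.8, 53.0, 57.8, 68.4, 75.9, 80.7, 92.0, 95.6.
The total first reaches 69 DD on day 7.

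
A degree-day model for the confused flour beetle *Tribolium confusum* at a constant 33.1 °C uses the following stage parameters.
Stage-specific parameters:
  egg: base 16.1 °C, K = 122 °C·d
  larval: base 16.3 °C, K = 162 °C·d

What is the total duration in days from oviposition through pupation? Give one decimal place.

egg: 122 / (33.1 − 16.1) = 122 / 17.0 = 7.176 d.
larval: 162 / (33.1 − 16.3) = 162 / 16.8 = 9.643 d.
Sum = 16.819 ≈ 16.8 days.

16.8 days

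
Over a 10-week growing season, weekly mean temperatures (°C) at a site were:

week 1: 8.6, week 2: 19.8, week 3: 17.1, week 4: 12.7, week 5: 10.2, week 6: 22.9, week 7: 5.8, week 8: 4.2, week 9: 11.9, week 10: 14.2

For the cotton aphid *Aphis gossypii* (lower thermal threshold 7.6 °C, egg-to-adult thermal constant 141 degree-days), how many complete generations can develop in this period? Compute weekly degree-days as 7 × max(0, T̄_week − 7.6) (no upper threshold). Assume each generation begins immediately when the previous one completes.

2 generations

Weekly DD (7 × max(0, T̄ − 7.6)): 7.0, 85.4, 66.5, 35.7, 18.2, 107.1, 0.0, 0.0, 30.1, 46.2.
Season total = 396.2 DD.
Complete generations = ⌊396.2 / 141⌋ = 2.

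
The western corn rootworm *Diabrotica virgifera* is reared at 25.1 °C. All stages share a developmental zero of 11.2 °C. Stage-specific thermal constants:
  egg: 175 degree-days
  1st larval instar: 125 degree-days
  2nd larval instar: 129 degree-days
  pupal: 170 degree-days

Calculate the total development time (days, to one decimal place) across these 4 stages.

Daily accumulation at 25.1 °C = 25.1 − 11.2 = 13.9 DD/day.
Total K = 175 + 125 + 129 + 170 = 599 DD.
Total duration = 599 / 13.9 = 43.094 ≈ 43.1 days.

43.1 days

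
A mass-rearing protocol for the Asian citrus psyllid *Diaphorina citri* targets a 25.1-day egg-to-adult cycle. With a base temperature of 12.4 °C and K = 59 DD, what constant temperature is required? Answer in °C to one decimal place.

14.8 °C

Required daily accumulation = 59 / 25.1 = 2.351 DD/day.
T = T_base + 2.351 = 12.4 + 2.351 = 14.751 ≈ 14.8 °C.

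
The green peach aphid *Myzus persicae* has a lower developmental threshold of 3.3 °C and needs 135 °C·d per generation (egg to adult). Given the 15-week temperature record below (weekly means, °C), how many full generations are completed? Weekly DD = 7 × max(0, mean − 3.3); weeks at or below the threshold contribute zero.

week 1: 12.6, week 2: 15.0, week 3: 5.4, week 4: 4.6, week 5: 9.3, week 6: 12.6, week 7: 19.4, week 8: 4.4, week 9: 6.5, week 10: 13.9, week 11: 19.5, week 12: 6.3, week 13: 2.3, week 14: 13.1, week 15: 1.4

Weekly DD (7 × max(0, T̄ − 3.3)): 65.1, 81.9, 14.7, 9.1, 42.0, 65.1, 112.7, 7.7, 22.4, 74.2, 113.4, 21.0, 0.0, 68.6, 0.0.
Season total = 697.9 DD.
Complete generations = ⌊697.9 / 135⌋ = 5.

5 generations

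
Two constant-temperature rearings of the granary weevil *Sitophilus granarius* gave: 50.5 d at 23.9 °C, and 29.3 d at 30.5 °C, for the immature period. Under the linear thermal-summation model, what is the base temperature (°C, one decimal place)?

14.8 °C

Linear rate model ⇒ the product D·(T − T_b) is constant across temperatures.
50.5·(23.9 − T_b) = 29.3·(30.5 − T_b)
T_b = (50.5·23.9 − 29.3·30.5) / (50.5 − 29.3) = 313.30 / 21.2 = 14.778 °C ≈ 14.8 °C.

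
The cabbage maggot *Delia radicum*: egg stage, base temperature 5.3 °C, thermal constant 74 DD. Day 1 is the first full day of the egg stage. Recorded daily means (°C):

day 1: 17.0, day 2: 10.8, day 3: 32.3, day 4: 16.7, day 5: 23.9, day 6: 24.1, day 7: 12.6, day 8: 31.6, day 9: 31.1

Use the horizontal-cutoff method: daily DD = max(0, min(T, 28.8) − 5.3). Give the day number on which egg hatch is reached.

day 6

Daily DD above 5.3 °C (capped at 23.5): 11.7, 5.5, 23.5, 11.4, 18.6, 18.8, 7.3, 23.5, 23.5.
Cumulative: 11.7, 17.2, 40.7, 52.1, 70.7, 89.5, 96.8, 120.3, 143.8.
The total first reaches 74 DD on day 6.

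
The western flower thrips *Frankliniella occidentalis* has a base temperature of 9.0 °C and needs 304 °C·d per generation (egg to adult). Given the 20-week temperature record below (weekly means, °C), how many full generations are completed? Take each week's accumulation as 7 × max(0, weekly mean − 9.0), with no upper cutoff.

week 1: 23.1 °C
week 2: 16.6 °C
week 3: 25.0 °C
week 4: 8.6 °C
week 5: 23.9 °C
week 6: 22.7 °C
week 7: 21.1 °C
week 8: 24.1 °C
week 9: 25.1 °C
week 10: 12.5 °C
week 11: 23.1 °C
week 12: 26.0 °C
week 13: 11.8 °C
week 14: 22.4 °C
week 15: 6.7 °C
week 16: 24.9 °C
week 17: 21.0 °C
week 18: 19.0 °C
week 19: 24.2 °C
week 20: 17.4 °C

Weekly DD (7 × max(0, T̄ − 9.0)): 98.7, 53.2, 112.0, 0.0, 104.3, 95.9, 84.7, 105.7, 112.7, 24.5, 98.7, 119.0, 19.6, 93.8, 0.0, 111.3, 84.0, 70.0, 106.4, 58.8.
Season total = 1553.3 DD.
Complete generations = ⌊1553.3 / 304⌋ = 5.

5 generations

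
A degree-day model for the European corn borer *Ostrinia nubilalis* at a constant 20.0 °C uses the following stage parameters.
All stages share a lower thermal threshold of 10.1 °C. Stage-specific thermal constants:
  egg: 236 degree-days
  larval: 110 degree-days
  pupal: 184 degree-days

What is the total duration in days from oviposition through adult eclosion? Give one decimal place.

53.5 days

Daily accumulation at 20.0 °C = 20.0 − 10.1 = 9.9 DD/day.
Total K = 236 + 110 + 184 = 530 DD.
Total duration = 530 / 9.9 = 53.535 ≈ 53.5 days.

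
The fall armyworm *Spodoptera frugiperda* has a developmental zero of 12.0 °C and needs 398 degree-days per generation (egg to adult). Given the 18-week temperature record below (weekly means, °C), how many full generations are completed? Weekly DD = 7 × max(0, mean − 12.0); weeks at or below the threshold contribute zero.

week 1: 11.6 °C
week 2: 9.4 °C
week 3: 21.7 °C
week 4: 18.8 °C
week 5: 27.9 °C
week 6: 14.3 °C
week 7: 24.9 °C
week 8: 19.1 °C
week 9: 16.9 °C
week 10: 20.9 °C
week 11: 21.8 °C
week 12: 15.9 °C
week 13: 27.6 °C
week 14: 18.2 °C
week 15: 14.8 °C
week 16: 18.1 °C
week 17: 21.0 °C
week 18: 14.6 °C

2 generations

Weekly DD (7 × max(0, T̄ − 12.0)): 0.0, 0.0, 67.9, 47.6, 111.3, 16.1, 90.3, 49.7, 34.3, 62.3, 68.6, 27.3, 109.2, 43.4, 19.6, 42.7, 63.0, 18.2.
Season total = 871.5 DD.
Complete generations = ⌊871.5 / 398⌋ = 2.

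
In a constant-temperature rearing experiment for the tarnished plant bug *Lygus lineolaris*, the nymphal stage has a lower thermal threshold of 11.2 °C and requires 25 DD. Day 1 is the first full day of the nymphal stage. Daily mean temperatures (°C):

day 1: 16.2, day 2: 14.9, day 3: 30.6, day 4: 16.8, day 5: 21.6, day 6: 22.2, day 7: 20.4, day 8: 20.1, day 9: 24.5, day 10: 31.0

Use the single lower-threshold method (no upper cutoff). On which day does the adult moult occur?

Daily DD above 11.2 °C: 5.0, 3.7, 19.4, 5.6, 10.4, 11.0, 9.2, 8.9, 13.3, 19.8.
Cumulative: 5.0, 8.7, 28.1, 33.7, 44.1, 55.1, 64.3, 73.2, 86.5, 106.3.
The total first reaches 25 DD on day 3.

day 3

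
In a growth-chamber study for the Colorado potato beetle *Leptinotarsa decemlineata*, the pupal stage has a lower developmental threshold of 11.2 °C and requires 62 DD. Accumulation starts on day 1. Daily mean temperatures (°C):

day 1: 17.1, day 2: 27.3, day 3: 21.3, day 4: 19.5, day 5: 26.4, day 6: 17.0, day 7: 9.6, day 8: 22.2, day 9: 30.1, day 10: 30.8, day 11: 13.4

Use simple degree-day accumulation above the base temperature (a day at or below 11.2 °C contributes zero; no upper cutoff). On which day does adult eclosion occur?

Daily DD above 11.2 °C: 5.9, 16.1, 10.1, 8.3, 15.2, 5.8, 0.0, 11.0, 18.9, 19.6, 2.2.
Cumulative: 5.9, 22.0, 32.1, 40.4, 55.6, 61.4, 61.4, 72.4, 91.3, 110.9, 113.1.
The total first reaches 62 DD on day 8.

day 8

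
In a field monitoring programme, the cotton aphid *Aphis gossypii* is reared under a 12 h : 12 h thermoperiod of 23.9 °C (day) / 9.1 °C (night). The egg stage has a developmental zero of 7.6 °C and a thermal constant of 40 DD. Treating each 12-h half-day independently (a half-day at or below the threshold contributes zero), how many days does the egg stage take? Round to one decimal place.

Day half: max(0, 23.9 − 7.6) × 0.5 = 16.3 × 0.5 = 8.15 DD.
Night half: max(0, 9.1 − 7.6) × 0.5 = 1.5 × 0.5 = 0.75 DD.
Per 24 h: 8.90 DD/day.
Duration = 40 / 8.90 = 4.494 ≈ 4.5 days.

4.5 days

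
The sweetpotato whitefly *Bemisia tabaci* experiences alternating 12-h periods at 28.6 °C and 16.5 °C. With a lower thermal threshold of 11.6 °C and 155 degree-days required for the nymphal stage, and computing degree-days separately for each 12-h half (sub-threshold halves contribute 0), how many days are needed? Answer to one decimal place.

Day half: max(0, 28.6 − 11.6) × 0.5 = 17.0 × 0.5 = 8.50 DD.
Night half: max(0, 16.5 − 11.6) × 0.5 = 4.9 × 0.5 = 2.45 DD.
Per 24 h: 10.95 DD/day.
Duration = 155 / 10.95 = 14.155 ≈ 14.2 days.

14.2 days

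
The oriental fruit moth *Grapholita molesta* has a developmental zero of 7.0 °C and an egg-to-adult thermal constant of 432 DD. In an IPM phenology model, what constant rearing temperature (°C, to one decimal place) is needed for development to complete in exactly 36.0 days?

Required daily accumulation = 432 / 36.0 = 12.000 DD/day.
T = T_base + 12.000 = 7.0 + 12.000 = 19.000 ≈ 19.0 °C.

19.0 °C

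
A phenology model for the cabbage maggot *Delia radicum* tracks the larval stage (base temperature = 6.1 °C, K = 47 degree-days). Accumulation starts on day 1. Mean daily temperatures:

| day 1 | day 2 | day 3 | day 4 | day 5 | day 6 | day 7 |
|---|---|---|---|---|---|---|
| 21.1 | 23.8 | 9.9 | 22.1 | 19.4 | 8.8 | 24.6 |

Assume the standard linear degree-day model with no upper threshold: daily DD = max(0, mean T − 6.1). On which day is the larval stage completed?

day 4

Daily DD above 6.1 °C: 15.0, 17.7, 3.8, 16.0, 13.3, 2.7, 18.5.
Cumulative: 15.0, 32.7, 36.5, 52.5, 65.8, 68.5, 87.0.
The total first reaches 47 DD on day 4.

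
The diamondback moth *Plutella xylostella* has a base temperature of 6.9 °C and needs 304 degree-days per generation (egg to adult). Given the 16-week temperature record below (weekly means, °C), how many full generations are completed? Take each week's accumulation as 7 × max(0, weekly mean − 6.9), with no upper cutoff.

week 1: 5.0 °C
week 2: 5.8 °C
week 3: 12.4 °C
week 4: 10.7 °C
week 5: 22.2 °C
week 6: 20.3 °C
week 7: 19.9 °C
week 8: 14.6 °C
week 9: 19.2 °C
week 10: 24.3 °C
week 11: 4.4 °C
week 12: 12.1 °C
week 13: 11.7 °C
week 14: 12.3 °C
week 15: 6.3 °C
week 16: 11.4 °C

2 generations

Weekly DD (7 × max(0, T̄ − 6.9)): 0.0, 0.0, 38.5, 26.6, 107.1, 93.8, 91.0, 53.9, 86.1, 121.8, 0.0, 36.4, 33.6, 37.8, 0.0, 31.5.
Season total = 758.1 DD.
Complete generations = ⌊758.1 / 304⌋ = 2.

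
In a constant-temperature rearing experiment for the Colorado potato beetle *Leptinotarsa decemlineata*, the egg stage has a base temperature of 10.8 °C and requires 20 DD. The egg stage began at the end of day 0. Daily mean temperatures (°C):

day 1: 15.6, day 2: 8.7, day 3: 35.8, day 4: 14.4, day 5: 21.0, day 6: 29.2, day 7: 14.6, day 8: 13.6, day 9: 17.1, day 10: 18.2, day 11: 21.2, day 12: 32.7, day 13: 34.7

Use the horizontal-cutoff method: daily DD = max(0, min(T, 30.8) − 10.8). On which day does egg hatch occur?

Daily DD above 10.8 °C (capped at 20.0): 4.8, 0.0, 20.0, 3.6, 10.2, 18.4, 3.8, 2.8, 6.3, 7.4, 10.4, 20.0, 20.0.
Cumulative: 4.8, 4.8, 24.8, 28.4, 38.6, 57.0, 60.8, 63.6, 69.9, 77.3, 87.7, 107.7, 127.7.
The total first reaches 20 DD on day 3.

day 3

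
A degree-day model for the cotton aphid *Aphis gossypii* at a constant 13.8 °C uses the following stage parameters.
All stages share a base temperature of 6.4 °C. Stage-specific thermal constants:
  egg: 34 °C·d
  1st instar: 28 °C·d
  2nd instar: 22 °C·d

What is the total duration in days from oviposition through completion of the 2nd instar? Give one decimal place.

Daily accumulation at 13.8 °C = 13.8 − 6.4 = 7.4 DD/day.
Total K = 34 + 28 + 22 = 84 DD.
Total duration = 84 / 7.4 = 11.351 ≈ 11.4 days.

11.4 days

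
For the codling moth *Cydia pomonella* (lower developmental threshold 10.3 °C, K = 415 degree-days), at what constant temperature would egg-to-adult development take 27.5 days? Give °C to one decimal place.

Required daily accumulation = 415 / 27.5 = 15.091 DD/day.
T = T_base + 15.091 = 10.3 + 15.091 = 25.391 ≈ 25.4 °C.

25.4 °C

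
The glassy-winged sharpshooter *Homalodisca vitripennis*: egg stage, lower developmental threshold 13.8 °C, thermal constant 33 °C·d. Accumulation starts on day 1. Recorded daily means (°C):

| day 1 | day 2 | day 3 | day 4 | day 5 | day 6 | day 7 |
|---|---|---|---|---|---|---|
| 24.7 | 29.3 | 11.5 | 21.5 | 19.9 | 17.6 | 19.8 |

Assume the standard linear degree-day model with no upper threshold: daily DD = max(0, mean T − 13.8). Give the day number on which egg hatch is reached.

day 4

Daily DD above 13.8 °C: 10.9, 15.5, 0.0, 7.7, 6.1, 3.8, 6.0.
Cumulative: 10.9, 26.4, 26.4, 34.1, 40.2, 44.0, 50.0.
The total first reaches 33 DD on day 4.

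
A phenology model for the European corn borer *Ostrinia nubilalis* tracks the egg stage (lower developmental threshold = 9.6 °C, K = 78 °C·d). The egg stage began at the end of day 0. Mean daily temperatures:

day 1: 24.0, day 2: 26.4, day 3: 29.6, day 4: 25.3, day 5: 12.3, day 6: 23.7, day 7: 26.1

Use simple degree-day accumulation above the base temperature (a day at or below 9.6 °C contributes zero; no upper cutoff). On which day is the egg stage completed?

Daily DD above 9.6 °C: 14.4, 16.8, 20.0, 15.7, 2.7, 14.1, 16.5.
Cumulative: 14.4, 31.2, 51.2, 66.9, 69.6, 83.7, 100.2.
The total first reaches 78 DD on day 6.

day 6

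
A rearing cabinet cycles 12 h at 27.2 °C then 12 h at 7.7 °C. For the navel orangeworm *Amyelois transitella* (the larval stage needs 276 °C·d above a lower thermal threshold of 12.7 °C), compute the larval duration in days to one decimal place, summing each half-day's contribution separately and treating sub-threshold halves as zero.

Day half: max(0, 27.2 − 12.7) × 0.5 = 14.5 × 0.5 = 7.25 DD.
Night half: max(0, 7.7 − 12.7) × 0.5 = 0.0 × 0.5 = 0.00 DD.
Per 24 h: 7.25 DD/day.
Duration = 276 / 7.25 = 38.069 ≈ 38.1 days.

38.1 days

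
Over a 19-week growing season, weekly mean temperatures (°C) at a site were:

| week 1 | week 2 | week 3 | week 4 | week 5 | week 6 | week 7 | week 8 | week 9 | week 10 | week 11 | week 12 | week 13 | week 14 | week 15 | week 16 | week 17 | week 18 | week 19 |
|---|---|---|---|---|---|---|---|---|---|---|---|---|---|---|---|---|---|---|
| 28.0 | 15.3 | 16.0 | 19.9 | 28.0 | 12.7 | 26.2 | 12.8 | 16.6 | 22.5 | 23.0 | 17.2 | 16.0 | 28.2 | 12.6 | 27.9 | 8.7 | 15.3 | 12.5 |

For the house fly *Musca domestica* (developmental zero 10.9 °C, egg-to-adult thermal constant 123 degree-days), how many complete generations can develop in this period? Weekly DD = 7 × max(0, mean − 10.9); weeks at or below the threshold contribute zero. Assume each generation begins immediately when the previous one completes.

Weekly DD (7 × max(0, T̄ − 10.9)): 119.7, 30.8, 35.7, 63.0, 119.7, 12.6, 107.1, 13.3, 39.9, 81.2, 84.7, 44.1, 35.7, 121.1, 11.9, 119.0, 0.0, 30.8, 11.2.
Season total = 1081.5 DD.
Complete generations = ⌊1081.5 / 123⌋ = 8.

8 generations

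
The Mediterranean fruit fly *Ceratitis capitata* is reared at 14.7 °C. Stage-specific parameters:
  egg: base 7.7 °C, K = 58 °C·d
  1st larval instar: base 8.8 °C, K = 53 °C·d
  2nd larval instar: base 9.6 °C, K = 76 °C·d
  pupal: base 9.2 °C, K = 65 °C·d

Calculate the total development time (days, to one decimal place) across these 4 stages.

44.0 days

egg: 58 / (14.7 − 7.7) = 58 / 7.0 = 8.286 d.
1st larval instar: 53 / (14.7 − 8.8) = 53 / 5.9 = 8.983 d.
2nd larval instar: 76 / (14.7 − 9.6) = 76 / 5.1 = 14.902 d.
pupal: 65 / (14.7 − 9.2) = 65 / 5.5 = 11.818 d.
Sum = 43.989 ≈ 44.0 days.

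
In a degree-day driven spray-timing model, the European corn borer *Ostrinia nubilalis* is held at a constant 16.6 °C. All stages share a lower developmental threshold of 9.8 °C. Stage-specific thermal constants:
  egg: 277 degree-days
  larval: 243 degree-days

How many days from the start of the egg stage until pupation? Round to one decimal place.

Daily accumulation at 16.6 °C = 16.6 − 9.8 = 6.8 DD/day.
Total K = 277 + 243 = 520 DD.
Total duration = 520 / 6.8 = 76.471 ≈ 76.5 days.

76.5 days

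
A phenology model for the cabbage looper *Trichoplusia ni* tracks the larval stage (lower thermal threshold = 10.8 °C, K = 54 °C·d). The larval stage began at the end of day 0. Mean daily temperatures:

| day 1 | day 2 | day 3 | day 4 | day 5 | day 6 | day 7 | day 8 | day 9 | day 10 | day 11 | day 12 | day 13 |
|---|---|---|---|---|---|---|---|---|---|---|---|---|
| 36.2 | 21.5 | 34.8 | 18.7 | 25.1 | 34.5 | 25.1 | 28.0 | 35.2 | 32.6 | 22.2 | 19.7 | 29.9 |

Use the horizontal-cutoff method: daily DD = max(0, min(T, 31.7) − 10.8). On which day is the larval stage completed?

Daily DD above 10.8 °C (capped at 20.9): 20.9, 10.7, 20.9, 7.9, 14.3, 20.9, 14.3, 17.2, 20.9, 20.9, 11.4, 8.9, 19.1.
Cumulative: 20.9, 31.6, 52.5, 60.4, 74.7, 95.6, 109.9, 127.1, 148.0, 168.9, 180.3, 189.2, 208.3.
The total first reaches 54 DD on day 4.

day 4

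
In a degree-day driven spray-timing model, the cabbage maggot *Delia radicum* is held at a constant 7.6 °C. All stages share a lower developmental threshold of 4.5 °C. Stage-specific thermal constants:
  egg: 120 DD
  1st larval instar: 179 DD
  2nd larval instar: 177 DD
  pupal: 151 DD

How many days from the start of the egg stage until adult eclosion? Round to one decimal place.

202.3 days

Daily accumulation at 7.6 °C = 7.6 − 4.5 = 3.1 DD/day.
Total K = 120 + 179 + 177 + 151 = 627 DD.
Total duration = 627 / 3.1 = 202.258 ≈ 202.3 days.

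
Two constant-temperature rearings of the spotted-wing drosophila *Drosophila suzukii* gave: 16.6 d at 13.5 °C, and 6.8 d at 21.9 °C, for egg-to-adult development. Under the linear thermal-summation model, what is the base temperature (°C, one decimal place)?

Under the model K = D·(T − T_b), so D₁·(T₁ − T_b) = D₂·(T₂ − T_b).
16.6·(13.5 − T_b) = 6.8·(21.9 − T_b)
T_b = (16.6·13.5 − 6.8·21.9) / (16.6 − 6.8) = 75.18 / 9.8 = 7.671 °C ≈ 7.7 °C.

7.7 °C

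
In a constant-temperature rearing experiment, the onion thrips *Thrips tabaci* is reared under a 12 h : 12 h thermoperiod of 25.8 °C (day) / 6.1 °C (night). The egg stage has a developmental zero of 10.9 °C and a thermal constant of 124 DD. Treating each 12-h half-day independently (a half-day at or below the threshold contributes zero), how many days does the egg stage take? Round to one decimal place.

Day half: max(0, 25.8 − 10.9) × 0.5 = 14.9 × 0.5 = 7.45 DD.
Night half: max(0, 6.1 − 10.9) × 0.5 = 0.0 × 0.5 = 0.00 DD.
Per 24 h: 7.45 DD/day.
Duration = 124 / 7.45 = 16.644 ≈ 16.6 days.

16.6 days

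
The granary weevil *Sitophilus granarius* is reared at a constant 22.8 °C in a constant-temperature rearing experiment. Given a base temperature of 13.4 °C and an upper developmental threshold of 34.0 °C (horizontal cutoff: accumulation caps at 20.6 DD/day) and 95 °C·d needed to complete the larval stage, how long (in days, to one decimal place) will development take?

Daily accumulation = 22.8 − 13.4 = 9.4 DD/day.
Duration = 95 / 9.4 = 10.106 ≈ 10.1 days.

10.1 days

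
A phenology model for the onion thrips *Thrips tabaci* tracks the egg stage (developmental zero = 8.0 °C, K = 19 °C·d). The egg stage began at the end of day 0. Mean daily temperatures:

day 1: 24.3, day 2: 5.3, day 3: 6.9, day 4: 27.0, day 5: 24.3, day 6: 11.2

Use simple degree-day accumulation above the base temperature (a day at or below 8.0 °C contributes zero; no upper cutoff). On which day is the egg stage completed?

day 4

Daily DD above 8.0 °C: 16.3, 0.0, 0.0, 19.0, 16.3, 3.2.
Cumulative: 16.3, 16.3, 16.3, 35.3, 51.6, 54.8.
The total first reaches 19 DD on day 4.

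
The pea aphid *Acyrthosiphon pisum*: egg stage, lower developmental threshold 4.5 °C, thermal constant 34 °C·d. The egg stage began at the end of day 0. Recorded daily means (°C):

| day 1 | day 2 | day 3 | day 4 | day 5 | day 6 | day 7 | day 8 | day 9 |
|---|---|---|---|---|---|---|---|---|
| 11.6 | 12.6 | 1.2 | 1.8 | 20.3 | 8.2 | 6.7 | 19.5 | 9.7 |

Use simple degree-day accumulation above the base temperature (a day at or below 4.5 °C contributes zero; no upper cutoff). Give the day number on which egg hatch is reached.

day 6

Daily DD above 4.5 °C: 7.1, 8.1, 0.0, 0.0, 15.8, 3.7, 2.2, 15.0, 5.2.
Cumulative: 7.1, 15.2, 15.2, 15.2, 31.0, 34.7, 36.9, 51.9, 57.1.
The total first reaches 34 DD on day 6.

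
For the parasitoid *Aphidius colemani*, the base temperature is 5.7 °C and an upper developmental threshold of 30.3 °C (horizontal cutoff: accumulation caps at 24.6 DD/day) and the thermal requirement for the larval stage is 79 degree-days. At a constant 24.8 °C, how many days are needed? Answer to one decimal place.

4.1 days

Daily accumulation = 24.8 − 5.7 = 19.1 DD/day.
Duration = 79 / 19.1 = 4.136 ≈ 4.1 days.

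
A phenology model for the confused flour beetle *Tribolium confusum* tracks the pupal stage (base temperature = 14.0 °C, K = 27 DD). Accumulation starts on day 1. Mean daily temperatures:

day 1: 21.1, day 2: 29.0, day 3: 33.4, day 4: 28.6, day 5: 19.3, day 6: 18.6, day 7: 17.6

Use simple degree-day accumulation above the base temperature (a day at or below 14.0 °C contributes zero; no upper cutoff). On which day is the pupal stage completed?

Daily DD above 14.0 °C: 7.1, 15.0, 19.4, 14.6, 5.3, 4.6, 3.6.
Cumulative: 7.1, 22.1, 41.5, 56.1, 61.4, 66.0, 69.6.
The total first reaches 27 DD on day 3.

day 3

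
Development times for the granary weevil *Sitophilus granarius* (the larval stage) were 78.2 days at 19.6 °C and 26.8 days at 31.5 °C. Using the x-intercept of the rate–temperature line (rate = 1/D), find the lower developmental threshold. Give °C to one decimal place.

Linear rate model ⇒ the product D·(T − T_b) is constant across temperatures.
78.2·(19.6 − T_b) = 26.8·(31.5 − T_b)
T_b = (78.2·19.6 − 26.8·31.5) / (78.2 − 26.8) = 688.52 / 51.4 = 13.395 °C ≈ 13.4 °C.

13.4 °C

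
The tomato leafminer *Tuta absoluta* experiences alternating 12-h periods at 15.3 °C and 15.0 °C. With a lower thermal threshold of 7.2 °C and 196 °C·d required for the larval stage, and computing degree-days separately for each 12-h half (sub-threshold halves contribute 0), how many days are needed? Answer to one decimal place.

24.7 days

Day half: max(0, 15.3 − 7.2) × 0.5 = 8.1 × 0.5 = 4.05 DD.
Night half: max(0, 15.0 − 7.2) × 0.5 = 7.8 × 0.5 = 3.90 DD.
Per 24 h: 7.95 DD/day.
Duration = 196 / 7.95 = 24.654 ≈ 24.7 days.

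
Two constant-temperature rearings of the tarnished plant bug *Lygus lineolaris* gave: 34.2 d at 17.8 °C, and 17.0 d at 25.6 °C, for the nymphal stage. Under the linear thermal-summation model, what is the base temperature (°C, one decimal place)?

10.1 °C

Under the model K = D·(T − T_b), so D₁·(T₁ − T_b) = D₂·(T₂ − T_b).
34.2·(17.8 − T_b) = 17.0·(25.6 − T_b)
T_b = (34.2·17.8 − 17.0·25.6) / (34.2 − 17.0) = 173.56 / 17.2 = 10.091 °C ≈ 10.1 °C.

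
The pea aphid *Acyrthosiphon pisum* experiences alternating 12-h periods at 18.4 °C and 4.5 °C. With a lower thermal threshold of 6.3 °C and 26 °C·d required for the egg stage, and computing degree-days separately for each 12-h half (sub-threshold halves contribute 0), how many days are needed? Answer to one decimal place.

Day half: max(0, 18.4 − 6.3) × 0.5 = 12.1 × 0.5 = 6.05 DD.
Night half: max(0, 4.5 − 6.3) × 0.5 = 0.0 × 0.5 = 0.00 DD.
Per 24 h: 6.05 DD/day.
Duration = 26 / 6.05 = 4.298 ≈ 4.3 days.

4.3 days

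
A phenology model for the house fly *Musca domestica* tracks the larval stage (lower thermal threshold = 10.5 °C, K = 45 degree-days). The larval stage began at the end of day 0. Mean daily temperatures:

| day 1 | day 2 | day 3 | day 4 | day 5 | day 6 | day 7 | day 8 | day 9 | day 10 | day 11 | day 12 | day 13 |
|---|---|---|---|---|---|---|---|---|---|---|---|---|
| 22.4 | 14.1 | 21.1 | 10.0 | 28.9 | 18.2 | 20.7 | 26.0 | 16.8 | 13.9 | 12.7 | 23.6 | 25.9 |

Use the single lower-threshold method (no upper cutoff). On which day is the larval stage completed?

Daily DD above 10.5 °C: 11.9, 3.6, 10.6, 0.0, 18.4, 7.7, 10.2, 15.5, 6.3, 3.4, 2.2, 13.1, 15.4.
Cumulative: 11.9, 15.5, 26.1, 26.1, 44.5, 52.2, 62.4, 77.9, 84.2, 87.6, 89.8, 102.9, 118.3.
The total first reaches 45 DD on day 6.

day 6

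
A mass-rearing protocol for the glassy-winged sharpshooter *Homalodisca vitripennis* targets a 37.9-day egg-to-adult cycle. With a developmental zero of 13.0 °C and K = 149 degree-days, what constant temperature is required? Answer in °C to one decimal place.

Required daily accumulation = 149 / 37.9 = 3.931 DD/day.
T = T_base + 3.931 = 13.0 + 3.931 = 16.931 ≈ 16.9 °C.

16.9 °C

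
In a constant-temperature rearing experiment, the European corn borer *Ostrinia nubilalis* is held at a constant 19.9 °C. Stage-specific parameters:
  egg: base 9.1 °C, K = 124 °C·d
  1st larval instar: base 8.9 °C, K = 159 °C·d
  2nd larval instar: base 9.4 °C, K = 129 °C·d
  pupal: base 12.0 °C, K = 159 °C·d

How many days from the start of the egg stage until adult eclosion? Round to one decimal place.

egg: 124 / (19.9 − 9.1) = 124 / 10.8 = 11.481 d.
1st larval instar: 159 / (19.9 − 8.9) = 159 / 11.0 = 14.455 d.
2nd larval instar: 129 / (19.9 − 9.4) = 129 / 10.5 = 12.286 d.
pupal: 159 / (19.9 − 12.0) = 159 / 7.9 = 20.127 d.
Sum = 58.348 ≈ 58.3 days.

58.3 days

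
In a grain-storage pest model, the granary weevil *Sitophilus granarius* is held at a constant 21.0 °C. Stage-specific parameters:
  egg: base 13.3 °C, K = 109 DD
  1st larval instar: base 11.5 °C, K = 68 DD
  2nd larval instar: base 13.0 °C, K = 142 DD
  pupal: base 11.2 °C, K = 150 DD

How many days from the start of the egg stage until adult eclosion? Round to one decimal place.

egg: 109 / (21.0 − 13.3) = 109 / 7.7 = 14.156 d.
1st larval instar: 68 / (21.0 − 11.5) = 68 / 9.5 = 7.158 d.
2nd larval instar: 142 / (21.0 − 13.0) = 142 / 8.0 = 17.750 d.
pupal: 150 / (21.0 − 11.2) = 150 / 9.8 = 15.306 d.
Sum = 54.370 ≈ 54.4 days.

54.4 days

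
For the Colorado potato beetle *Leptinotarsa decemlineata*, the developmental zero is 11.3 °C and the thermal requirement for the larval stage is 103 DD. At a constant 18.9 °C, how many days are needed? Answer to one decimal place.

Daily accumulation = 18.9 − 11.3 = 7.6 DD/day.
Duration = 103 / 7.6 = 13.553 ≈ 13.6 days.

13.6 days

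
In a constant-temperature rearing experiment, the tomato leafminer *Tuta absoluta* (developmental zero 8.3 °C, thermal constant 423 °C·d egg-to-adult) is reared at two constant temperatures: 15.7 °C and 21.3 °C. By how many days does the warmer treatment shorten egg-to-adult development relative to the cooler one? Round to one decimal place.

24.6 days

At 15.7 °C: 423 / (15.7 − 8.3) = 423 / 7.4 = 57.162 d.
At 21.3 °C: 423 / (21.3 − 8.3) = 423 / 13.0 = 32.538 d.
Difference = |57.162 − 32.538| = 24.624 ≈ 24.6 days.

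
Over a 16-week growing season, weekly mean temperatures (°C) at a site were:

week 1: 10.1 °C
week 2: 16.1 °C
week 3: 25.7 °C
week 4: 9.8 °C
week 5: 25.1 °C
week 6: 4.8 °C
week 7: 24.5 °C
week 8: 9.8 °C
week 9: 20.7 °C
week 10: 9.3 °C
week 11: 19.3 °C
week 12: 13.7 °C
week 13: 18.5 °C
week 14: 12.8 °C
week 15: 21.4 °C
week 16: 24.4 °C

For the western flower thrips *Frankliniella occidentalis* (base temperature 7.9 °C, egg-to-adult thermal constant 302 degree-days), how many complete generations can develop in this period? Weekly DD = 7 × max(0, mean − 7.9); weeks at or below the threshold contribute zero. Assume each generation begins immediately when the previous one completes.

3 generations

Weekly DD (7 × max(0, T̄ − 7.9)): 15.4, 57.4, 124.6, 13.3, 120.4, 0.0, 116.2, 13.3, 89.6, 9.8, 79.8, 40.6, 74.2, 34.3, 94.5, 115.5.
Season total = 998.9 DD.
Complete generations = ⌊998.9 / 302⌋ = 3.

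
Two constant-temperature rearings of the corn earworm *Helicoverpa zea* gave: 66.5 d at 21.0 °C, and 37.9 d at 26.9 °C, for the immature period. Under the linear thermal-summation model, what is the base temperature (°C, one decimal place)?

Linear rate model ⇒ the product D·(T − T_b) is constant across temperatures.
66.5·(21.0 − T_b) = 37.9·(26.9 − T_b)
T_b = (66.5·21.0 − 37.9·26.9) / (66.5 − 37.9) = 376.99 / 28.6 = 13.181 °C ≈ 13.2 °C.

13.2 °C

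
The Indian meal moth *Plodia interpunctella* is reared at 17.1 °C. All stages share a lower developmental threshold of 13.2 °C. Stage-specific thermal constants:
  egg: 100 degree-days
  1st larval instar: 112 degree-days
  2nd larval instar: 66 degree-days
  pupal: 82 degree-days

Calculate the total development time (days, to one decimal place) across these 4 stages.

92.3 days

Daily accumulation at 17.1 °C = 17.1 − 13.2 = 3.9 DD/day.
Total K = 100 + 112 + 66 + 82 = 360 DD.
Total duration = 360 / 3.9 = 92.308 ≈ 92.3 days.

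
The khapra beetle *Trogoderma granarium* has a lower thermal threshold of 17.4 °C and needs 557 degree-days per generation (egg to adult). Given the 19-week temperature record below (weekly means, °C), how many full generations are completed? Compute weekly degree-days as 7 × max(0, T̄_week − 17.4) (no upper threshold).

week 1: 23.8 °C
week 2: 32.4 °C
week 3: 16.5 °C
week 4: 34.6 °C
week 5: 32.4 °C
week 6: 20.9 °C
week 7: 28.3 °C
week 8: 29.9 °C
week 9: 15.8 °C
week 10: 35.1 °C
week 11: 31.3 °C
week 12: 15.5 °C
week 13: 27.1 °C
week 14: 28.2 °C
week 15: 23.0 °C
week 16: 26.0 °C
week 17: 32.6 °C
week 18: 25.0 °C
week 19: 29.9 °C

Weekly DD (7 × max(0, T̄ − 17.4)): 44.8, 105.0, 0.0, 120.4, 105.0, 24.5, 76.3, 87.5, 0.0, 123.9, 97.3, 0.0, 67.9, 75.6, 39.2, 60.2, 106.4, 53.2, 87.5.
Season total = 1274.7 DD.
Complete generations = ⌊1274.7 / 557⌋ = 2.

2 generations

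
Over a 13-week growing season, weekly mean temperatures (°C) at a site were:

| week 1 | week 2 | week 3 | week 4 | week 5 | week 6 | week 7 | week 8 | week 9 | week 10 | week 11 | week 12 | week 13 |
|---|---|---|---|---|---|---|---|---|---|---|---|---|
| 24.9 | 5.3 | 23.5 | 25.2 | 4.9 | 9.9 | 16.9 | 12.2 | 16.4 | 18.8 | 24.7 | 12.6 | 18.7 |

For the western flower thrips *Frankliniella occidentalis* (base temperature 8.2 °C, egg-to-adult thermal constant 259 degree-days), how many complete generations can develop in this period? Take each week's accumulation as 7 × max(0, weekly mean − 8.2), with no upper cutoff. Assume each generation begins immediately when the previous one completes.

3 generations

Weekly DD (7 × max(0, T̄ − 8.2)): 116.9, 0.0, 107.1, 119.0, 0.0, 11.9, 60.9, 28.0, 57.4, 74.2, 115.5, 30.8, 73.5.
Season total = 795.2 DD.
Complete generations = ⌊795.2 / 259⌋ = 3.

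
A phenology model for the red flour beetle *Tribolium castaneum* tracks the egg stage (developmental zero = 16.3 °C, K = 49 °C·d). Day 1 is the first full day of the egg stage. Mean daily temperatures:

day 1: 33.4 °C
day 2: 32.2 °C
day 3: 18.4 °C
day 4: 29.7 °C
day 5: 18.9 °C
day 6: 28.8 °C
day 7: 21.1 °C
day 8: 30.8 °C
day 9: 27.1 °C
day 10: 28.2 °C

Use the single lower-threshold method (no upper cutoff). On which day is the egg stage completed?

day 5

Daily DD above 16.3 °C: 17.1, 15.9, 2.1, 13.4, 2.6, 12.5, 4.8, 14.5, 10.8, 11.9.
Cumulative: 17.1, 33.0, 35.1, 48.5, 51.1, 63.6, 68.4, 82.9, 93.7, 105.6.
The total first reaches 49 DD on day 5.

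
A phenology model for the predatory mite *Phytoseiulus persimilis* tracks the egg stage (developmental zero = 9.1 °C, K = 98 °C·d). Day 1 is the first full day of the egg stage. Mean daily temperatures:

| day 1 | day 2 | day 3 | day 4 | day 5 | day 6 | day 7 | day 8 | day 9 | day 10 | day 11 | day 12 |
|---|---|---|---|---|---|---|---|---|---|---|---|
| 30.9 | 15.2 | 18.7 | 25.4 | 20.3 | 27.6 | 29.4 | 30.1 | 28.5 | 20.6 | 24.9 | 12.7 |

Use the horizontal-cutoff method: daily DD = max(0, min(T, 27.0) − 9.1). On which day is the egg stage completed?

Daily DD above 9.1 °C (capped at 17.9): 17.9, 6.1, 9.6, 16.3, 11.2, 17.9, 17.9, 17.9, 17.9, 11.5, 15.8, 3.6.
Cumulative: 17.9, 24.0, 33.6, 49.9, 61.1, 79.0, 96.9, 114.8, 132.7, 144.2, 160.0, 163.6.
The total first reaches 98 DD on day 8.

day 8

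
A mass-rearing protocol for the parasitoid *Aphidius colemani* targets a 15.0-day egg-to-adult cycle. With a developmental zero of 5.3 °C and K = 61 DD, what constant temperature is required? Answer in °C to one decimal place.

9.4 °C

Required daily accumulation = 61 / 15.0 = 4.067 DD/day.
T = T_base + 4.067 = 5.3 + 4.067 = 9.367 ≈ 9.4 °C.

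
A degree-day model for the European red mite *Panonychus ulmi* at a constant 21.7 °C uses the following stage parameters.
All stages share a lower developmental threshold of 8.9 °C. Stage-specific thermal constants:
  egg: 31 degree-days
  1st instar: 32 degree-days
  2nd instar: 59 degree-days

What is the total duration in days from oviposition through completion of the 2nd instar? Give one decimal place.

9.5 days

Daily accumulation at 21.7 °C = 21.7 − 8.9 = 12.8 DD/day.
Total K = 31 + 32 + 59 = 122 DD.
Total duration = 122 / 12.8 = 9.531 ≈ 9.5 days.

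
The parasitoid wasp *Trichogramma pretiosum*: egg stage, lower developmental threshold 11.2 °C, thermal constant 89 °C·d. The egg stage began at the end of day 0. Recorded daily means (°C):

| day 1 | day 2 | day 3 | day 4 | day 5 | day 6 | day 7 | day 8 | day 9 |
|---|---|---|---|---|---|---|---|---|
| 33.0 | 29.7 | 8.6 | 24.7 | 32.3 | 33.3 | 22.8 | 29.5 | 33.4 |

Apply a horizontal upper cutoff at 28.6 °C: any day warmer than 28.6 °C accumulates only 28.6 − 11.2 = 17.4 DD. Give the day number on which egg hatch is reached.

day 7

Daily DD above 11.2 °C (capped at 17.4): 17.4, 17.4, 0.0, 13.5, 17.4, 17.4, 11.6, 17.4, 17.4.
Cumulative: 17.4, 34.8, 34.8, 48.3, 65.7, 83.1, 94.7, 112.1, 129.5.
The total first reaches 89 DD on day 7.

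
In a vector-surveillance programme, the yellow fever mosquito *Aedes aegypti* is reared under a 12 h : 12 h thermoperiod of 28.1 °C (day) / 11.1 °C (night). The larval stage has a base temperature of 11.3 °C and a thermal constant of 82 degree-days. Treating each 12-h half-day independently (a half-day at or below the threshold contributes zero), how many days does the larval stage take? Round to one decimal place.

Day half: max(0, 28.1 − 11.3) × 0.5 = 16.8 × 0.5 = 8.40 DD.
Night half: max(0, 11.1 − 11.3) × 0.5 = 0.0 × 0.5 = 0.00 DD.
Per 24 h: 8.40 DD/day.
Duration = 82 / 8.40 = 9.762 ≈ 9.8 days.

9.8 days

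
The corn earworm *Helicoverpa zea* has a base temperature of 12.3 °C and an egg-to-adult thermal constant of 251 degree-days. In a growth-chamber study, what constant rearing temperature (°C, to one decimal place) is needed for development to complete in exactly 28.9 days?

Required daily accumulation = 251 / 28.9 = 8.685 DD/day.
T = T_base + 8.685 = 12.3 + 8.685 = 20.985 ≈ 21.0 °C.

21.0 °C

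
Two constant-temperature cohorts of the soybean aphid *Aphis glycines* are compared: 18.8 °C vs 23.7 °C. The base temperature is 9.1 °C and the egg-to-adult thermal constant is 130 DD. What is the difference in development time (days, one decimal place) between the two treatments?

4.5 days

At 18.8 °C: 130 / (18.8 − 9.1) = 130 / 9.7 = 13.402 d.
At 23.7 °C: 130 / (23.7 − 9.1) = 130 / 14.6 = 8.904 d.
Difference = |13.402 − 8.904| = 4.498 ≈ 4.5 days.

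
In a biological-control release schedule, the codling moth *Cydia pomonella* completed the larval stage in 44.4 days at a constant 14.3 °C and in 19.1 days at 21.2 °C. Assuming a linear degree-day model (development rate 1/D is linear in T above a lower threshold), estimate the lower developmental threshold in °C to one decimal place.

9.1 °C

Linear rate model ⇒ the product D·(T − T_b) is constant across temperatures.
44.4·(14.3 − T_b) = 19.1·(21.2 − T_b)
T_b = (44.4·14.3 − 19.1·21.2) / (44.4 − 19.1) = 230.00 / 25.3 = 9.091 °C ≈ 9.1 °C.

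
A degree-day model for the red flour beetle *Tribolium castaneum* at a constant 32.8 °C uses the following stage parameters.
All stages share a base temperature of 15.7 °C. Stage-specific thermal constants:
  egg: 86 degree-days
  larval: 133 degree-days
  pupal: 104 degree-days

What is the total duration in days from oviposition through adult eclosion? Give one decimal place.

18.9 days

Daily accumulation at 32.8 °C = 32.8 − 15.7 = 17.1 DD/day.
Total K = 86 + 133 + 104 = 323 DD.
Total duration = 323 / 17.1 = 18.889 ≈ 18.9 days.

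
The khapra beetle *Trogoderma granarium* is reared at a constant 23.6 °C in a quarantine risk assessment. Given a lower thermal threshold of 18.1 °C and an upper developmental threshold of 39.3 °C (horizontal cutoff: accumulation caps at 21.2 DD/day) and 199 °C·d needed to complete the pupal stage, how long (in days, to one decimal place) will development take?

Daily accumulation = 23.6 − 18.1 = 5.5 DD/day.
Duration = 199 / 5.5 = 36.182 ≈ 36.2 days.

36.2 days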